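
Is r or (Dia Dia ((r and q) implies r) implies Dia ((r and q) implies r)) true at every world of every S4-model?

Tableau for the negation not (r or (Dia Dia ((r and q) implies r) implies Dia ((r and q) implies r))):
1. not (r or (Dia Dia ((r and q) implies r) implies Dia ((r and q) implies r))), 0
2. not r, 0   [neg-or-rule on 1]
3. not (Dia Dia ((r and q) implies r) implies Dia ((r and q) implies r)), 0   [neg-or-rule on 1]
4. Dia Dia ((r and q) implies r), 0   [neg-implies-rule on 3]
5. not Dia ((r and q) implies r), 0   [neg-implies-rule on 3]
6. not ((r and q) implies r), 0   [neg-Dia-rule on 5 via 0R0]
7. r and q, 0   [neg-implies-rule on 6]
8. r, 0   [and-rule on 7]
9. q, 0   [and-rule on 7]
Accessibility: 0R0
Branch closes: r and not r both at 0.
Every branch of the negation's tableau closes; the branch above is one of them.

Valid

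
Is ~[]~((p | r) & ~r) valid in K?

No, not valid

Tableau for the negation []~((p | r) & ~r):
1. []~((p | r) & ~r), w0
The negation has an open branch (countermodel exists).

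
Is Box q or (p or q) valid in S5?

Invalid (countermodel exists)

Tableau for the negation not (Box q or (p or q)):
1. not (Box q or (p or q)), 0
2. not Box q, 0   [neg-or-rule on 1]
3. not (p or q), 0   [neg-or-rule on 1]
4. not p, 0   [neg-or-rule on 3]
5. not q, 0   [neg-or-rule on 3]
6. not q, 1   [neg-Box-rule on 2: fresh world 1, 0R1]
Accessibility: 0R0, 0R1, 1R0, 1R1
The negation has an open branch (countermodel exists).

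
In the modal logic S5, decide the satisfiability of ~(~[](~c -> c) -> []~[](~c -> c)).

1. ~(~[](~c -> c) -> []~[](~c -> c)), u
2. ~[](~c -> c), u
3. ~[]~[](~c -> c), u
4. ~(~c -> c), v
5. ~c, v
6. [](~c -> c), w
7. ~c -> c, u
8. ~c -> c, v
9. ~c -> c, w
10. c, u
11. c, v
Accessibility: uRu, uRv, uRw, vRu, vRv, vRw, wRu, wRv, wRw
Branch closes: c and ~c both at v.
Every branch closes; the branch above is one of them.

No, unsatisfiable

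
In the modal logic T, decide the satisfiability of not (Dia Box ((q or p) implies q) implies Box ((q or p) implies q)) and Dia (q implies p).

1. not (Dia Box ((q or p) implies q) implies Box ((q or p) implies q)) and Dia (q implies p), 0
2. not (Dia Box ((q or p) implies q) implies Box ((q or p) implies q)), 0   [and-rule on 1]
3. Dia (q implies p), 0   [and-rule on 1]
4. Dia Box ((q or p) implies q), 0   [neg-implies-rule on 2]
5. not Box ((q or p) implies q), 0   [neg-implies-rule on 2]
6. q implies p, 1   [Dia-rule on 3: fresh world 1, 0R1]
7. p, 1   [implies-rule on 6 (branches; this branch)]
8. Box ((q or p) implies q), 2   [Dia-rule on 4: fresh world 2, 0R2]
9. (q or p) implies q, 2   [Box-rule on 8 via 2R2]
10. q, 2   [implies-rule on 9 (branches; this branch)]
11. not ((q or p) implies q), 3   [neg-Box-rule on 5: fresh world 3, 0R3]
12. q or p, 3   [neg-implies-rule on 11]
13. not q, 3   [neg-implies-rule on 11]
14. p, 3   [or-rule on 12 (branches; this branch)]
Accessibility: 0R0, 0R1, 0R2, 0R3, 1R1, 2R2, 3R3

Satisfiable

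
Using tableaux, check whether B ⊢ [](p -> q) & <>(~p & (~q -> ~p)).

Tableau for the negation ~([](p -> q) & <>(~p & (~q -> ~p))):
1. ~([](p -> q) & <>(~p & (~q -> ~p))), 0
2. ~<>(~p & (~q -> ~p)), 0
3. ~(~p & (~q -> ~p)), 0
4. ~(~q -> ~p), 0
5. ~q, 0
6. p, 0
Accessibility: 0R0
The negation has an open branch (countermodel exists).

No, not valid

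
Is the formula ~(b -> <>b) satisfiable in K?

1. ~(b -> <>b), w0
2. b, w0
3. ~<>b, w0

Satisfiable (open branch found)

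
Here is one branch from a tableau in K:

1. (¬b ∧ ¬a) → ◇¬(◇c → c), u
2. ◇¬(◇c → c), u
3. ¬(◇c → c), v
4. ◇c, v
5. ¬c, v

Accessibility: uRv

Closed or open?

No world carries both an atom and its negation.

Open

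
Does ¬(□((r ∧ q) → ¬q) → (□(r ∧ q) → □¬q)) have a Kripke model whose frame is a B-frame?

No, unsatisfiable

1. ¬(□((r ∧ q) → ¬q) → (□(r ∧ q) → □¬q)), u
2. □((r ∧ q) → ¬q), u   [¬→-rule on 1]
3. ¬(□(r ∧ q) → □¬q), u   [¬→-rule on 1]
4. □(r ∧ q), u   [¬→-rule on 3]
5. ¬□¬q, u   [¬→-rule on 3]
6. (r ∧ q) → ¬q, u   [□-rule on 2 via uRu]
7. r ∧ q, u   [□-rule on 4 via uRu]
8. r, u   [∧-rule on 7]
9. q, u   [∧-rule on 7]
10. ¬(r ∧ q), u   [→-rule on 6 (branches; this branch)]
11. ¬q, u   [¬∧-rule on 10 (branches; this branch)]
Accessibility: uRu
Branch closes: q and ¬q both at u.
Every branch closes; the branch above is one of them.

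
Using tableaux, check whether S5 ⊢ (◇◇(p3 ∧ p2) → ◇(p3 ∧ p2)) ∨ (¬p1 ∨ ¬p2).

Tableau for the negation ¬((◇◇(p3 ∧ p2) → ◇(p3 ∧ p2)) ∨ (¬p1 ∨ ¬p2)):
1. ¬((◇◇(p3 ∧ p2) → ◇(p3 ∧ p2)) ∨ (¬p1 ∨ ¬p2)), 0
2. ¬(◇◇(p3 ∧ p2) → ◇(p3 ∧ p2)), 0
3. ¬(¬p1 ∨ ¬p2), 0
4. ◇◇(p3 ∧ p2), 0
5. ¬◇(p3 ∧ p2), 0
6. p1, 0
7. p2, 0
8. ¬(p3 ∧ p2), 0
9. ¬p3, 0
10. ◇(p3 ∧ p2), 1
11. ¬(p3 ∧ p2), 1
12. ¬p2, 1
13. p3 ∧ p2, 2
14. p3, 2
15. p2, 2
16. ¬(p3 ∧ p2), 2
17. ¬p2, 2
Accessibility: 0R0, 0R1, 0R2, 1R0, 1R1, 1R2, 2R0, 2R1, 2R2
Branch closes: p2 and ¬p2 both at 2.
Every branch of the negation's tableau closes; the branch above is one of them.

Valid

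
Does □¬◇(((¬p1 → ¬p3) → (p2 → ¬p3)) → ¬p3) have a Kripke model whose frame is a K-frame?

1. □¬◇(((¬p1 → ¬p3) → (p2 → ¬p3)) → ¬p3), 0

Yes, satisfiable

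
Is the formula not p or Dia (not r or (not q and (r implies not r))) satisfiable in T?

1. not p or Dia (not r or (not q and (r implies not r))), w0
2. Dia (not r or (not q and (r implies not r))), w0   [or-rule on 1 (branches; this branch)]
3. not r or (not q and (r implies not r)), w1   [Dia-rule on 2: fresh world w1, w0Rw1]
4. not q and (r implies not r), w1   [or-rule on 3 (branches; this branch)]
5. not q, w1   [and-rule on 4]
6. r implies not r, w1   [and-rule on 4]
7. not r, w1   [implies-rule on 6 (branches; this branch)]
Accessibility: w0Rw0, w0Rw1, w1Rw1

Satisfiable (open branch found)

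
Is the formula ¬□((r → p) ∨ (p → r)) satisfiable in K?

1. ¬□((r → p) ∨ (p → r)), w0
2. ¬((r → p) ∨ (p → r)), w1   [¬□-rule on 1: fresh world w1, w0Rw1]
3. ¬(r → p), w1   [¬∨-rule on 2]
4. ¬(p → r), w1   [¬∨-rule on 2]
5. r, w1   [¬→-rule on 3]
6. ¬p, w1   [¬→-rule on 3]
7. p, w1   [¬→-rule on 4]
8. ¬r, w1   [¬→-rule on 4]
Accessibility: w0Rw1
Branch closes: p and ¬p both at w1.
Every branch closes; the branch above is one of them.

Unsatisfiable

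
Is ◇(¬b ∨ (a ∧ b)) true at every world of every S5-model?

Tableau for the negation ¬◇(¬b ∨ (a ∧ b)):
1. ¬◇(¬b ∨ (a ∧ b)), 0
2. ¬(¬b ∨ (a ∧ b)), 0   [¬◇-rule on 1 via 0R0]
3. b, 0   [¬∨-rule on 2]
4. ¬(a ∧ b), 0   [¬∨-rule on 2]
5. ¬a, 0   [¬∧-rule on 4 (branches; this branch)]
Accessibility: 0R0
The negation has an open branch (countermodel exists).

No, not valid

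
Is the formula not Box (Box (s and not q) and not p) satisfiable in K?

1. not Box (Box (s and not q) and not p), 0
2. not (Box (s and not q) and not p), 1
3. p, 1
Accessibility: 0R1

Yes, satisfiable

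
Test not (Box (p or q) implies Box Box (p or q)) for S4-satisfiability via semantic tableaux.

Unsatisfiable

1. not (Box (p or q) implies Box Box (p or q)), u
2. Box (p or q), u
3. not Box Box (p or q), u
4. p or q, u
5. q, u
6. not Box (p or q), v
7. p or q, v
8. q, v
9. not (p or q), w
10. not p, w
11. not q, w
12. p or q, w
13. q, w
Accessibility: uRu, uRv, uRw, vRv, vRw, wRw
Branch closes: q and not q both at w.
Every branch closes; the branch above is one of them.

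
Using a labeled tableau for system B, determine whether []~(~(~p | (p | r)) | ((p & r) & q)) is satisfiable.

1. []~(~(~p | (p | r)) | ((p & r) & q)), w0
2. ~(~(~p | (p | r)) | ((p & r) & q)), w0
3. ~p | (p | r), w0
4. ~((p & r) & q), w0
5. p | r, w0
6. ~q, w0
7. r, w0
Accessibility: w0Rw0

Satisfiable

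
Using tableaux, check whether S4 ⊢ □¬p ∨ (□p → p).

Valid in S4

Tableau for the negation ¬(□¬p ∨ (□p → p)):
1. ¬(□¬p ∨ (□p → p)), w0
2. ¬□¬p, w0
3. ¬(□p → p), w0
4. □p, w0
5. ¬p, w0
6. p, w0
Accessibility: w0Rw0
Branch closes: p and ¬p both at w0.
All branches of the negation close; one closing branch shown above.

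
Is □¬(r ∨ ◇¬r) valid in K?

Tableau for the negation ¬□¬(r ∨ ◇¬r):
1. ¬□¬(r ∨ ◇¬r), 0
2. r ∨ ◇¬r, 1   [¬□-rule on 1: fresh world 1, 0R1]
3. ◇¬r, 1   [∨-rule on 2 (branches; this branch)]
4. ¬r, 2   [◇-rule on 3: fresh world 2, 1R2]
Accessibility: 0R1, 1R2
The negation has an open branch (countermodel exists).

Not valid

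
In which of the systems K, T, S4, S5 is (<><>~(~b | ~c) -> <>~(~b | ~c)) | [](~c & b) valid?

S4, S5

S4-tableau for the negation ~((<><>~(~b | ~c) -> <>~(~b | ~c)) | [](~c & b)):
1. ~((<><>~(~b | ~c) -> <>~(~b | ~c)) | [](~c & b)), w0
2. ~(<><>~(~b | ~c) -> <>~(~b | ~c)), w0
3. ~[](~c & b), w0
4. <><>~(~b | ~c), w0
5. ~<>~(~b | ~c), w0
6. ~b | ~c, w0
7. ~c, w0
8. ~(~c & b), w1
9. ~b | ~c, w1
10. ~b, w1
11. ~c, w1
12. <>~(~b | ~c), w2
13. ~b | ~c, w2
14. ~c, w2
15. ~(~b | ~c), w3
16. b, w3
17. c, w3
18. ~b | ~c, w3
19. ~c, w3
Accessibility: w0Rw0, w0Rw1, w0Rw2, w0Rw3, w1Rw1, w2Rw2, w2Rw3, w3Rw3
Branch closes: c and ~c both at w3.
Every branch closes (one shown): valid in S4, hence also in S5 (every theorem of S4 is a theorem of S5).
T-tableau for the negation ~((<><>~(~b | ~c) -> <>~(~b | ~c)) | [](~c & b)):
1. ~((<><>~(~b | ~c) -> <>~(~b | ~c)) | [](~c & b)), w0
2. ~(<><>~(~b | ~c) -> <>~(~b | ~c)), w0
3. ~[](~c & b), w0
4. <><>~(~b | ~c), w0
5. ~<>~(~b | ~c), w0
6. ~b | ~c, w0
7. ~c, w0
8. ~(~c & b), w1
9. ~b | ~c, w1
10. ~b, w1
11. ~c, w1
12. <>~(~b | ~c), w2
13. ~b | ~c, w2
14. ~c, w2
15. ~(~b | ~c), w3
16. b, w3
17. c, w3
Accessibility: w0Rw0, w0Rw1, w0Rw2, w1Rw1, w2Rw2, w2Rw3, w3Rw3
Complete open branch: countermodel on a T-frame, so not valid in T, nor in K (the same frame is also a K-frame).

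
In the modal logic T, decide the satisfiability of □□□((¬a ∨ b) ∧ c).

Satisfiable

1. □□□((¬a ∨ b) ∧ c), w0
2. □□((¬a ∨ b) ∧ c), w0
3. □((¬a ∨ b) ∧ c), w0
4. (¬a ∨ b) ∧ c, w0
5. ¬a ∨ b, w0
6. c, w0
7. b, w0
Accessibility: w0Rw0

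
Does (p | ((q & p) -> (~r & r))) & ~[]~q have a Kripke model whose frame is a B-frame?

Yes, satisfiable

1. (p | ((q & p) -> (~r & r))) & ~[]~q, 0
2. p | ((q & p) -> (~r & r)), 0   [&-rule on 1]
3. ~[]~q, 0   [&-rule on 1]
4. (q & p) -> (~r & r), 0   [|-rule on 2 (branches; this branch)]
5. ~(q & p), 0   [->-rule on 4 (branches; this branch)]
6. ~p, 0   [~&-rule on 5 (branches; this branch)]
7. q, 1   [~[]-rule on 3: fresh world 1, 0R1]
Accessibility: 0R0, 0R1, 1R0, 1R1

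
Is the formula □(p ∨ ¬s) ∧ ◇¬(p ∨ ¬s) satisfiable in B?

1. □(p ∨ ¬s) ∧ ◇¬(p ∨ ¬s), w0
2. □(p ∨ ¬s), w0   [∧-rule on 1]
3. ◇¬(p ∨ ¬s), w0   [∧-rule on 1]
4. p ∨ ¬s, w0   [□-rule on 2 via w0Rw0]
5. ¬s, w0   [∨-rule on 4 (branches; this branch)]
6. ¬(p ∨ ¬s), w1   [◇-rule on 3: fresh world w1, w0Rw1]
7. ¬p, w1   [¬∨-rule on 6]
8. s, w1   [¬∨-rule on 6]
9. p ∨ ¬s, w1   [□-rule on 2 via w0Rw1]
10. ¬s, w1   [∨-rule on 9 (branches; this branch)]
Accessibility: w0Rw0, w0Rw1, w1Rw0, w1Rw1
Branch closes: s and ¬s both at w1.
All branches of the tableau close; one closing branch shown above.

Unsatisfiable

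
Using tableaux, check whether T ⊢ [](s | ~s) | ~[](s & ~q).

Tableau for the negation ~([](s | ~s) | ~[](s & ~q)):
1. ~([](s | ~s) | ~[](s & ~q)), u
2. ~[](s | ~s), u
3. [](s & ~q), u
4. s & ~q, u
5. s, u
6. ~q, u
7. ~(s | ~s), v
8. ~s, v
9. s, v
Accessibility: uRu, uRv, vRv
Branch closes: s and ~s both at v.
Every branch of the negation's tableau closes; the branch above is one of them.

Valid in T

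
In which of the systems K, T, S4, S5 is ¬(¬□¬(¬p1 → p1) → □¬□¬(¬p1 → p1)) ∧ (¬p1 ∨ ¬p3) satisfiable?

K, T, S4

S5-tableau for the formula:
1. ¬(¬□¬(¬p1 → p1) → □¬□¬(¬p1 → p1)) ∧ (¬p1 ∨ ¬p3), 0
2. ¬(¬□¬(¬p1 → p1) → □¬□¬(¬p1 → p1)), 0   [∧-rule on 1]
3. ¬p1 ∨ ¬p3, 0   [∧-rule on 1]
4. ¬□¬(¬p1 → p1), 0   [¬→-rule on 2]
5. ¬□¬□¬(¬p1 → p1), 0   [¬→-rule on 2]
6. ¬p3, 0   [∨-rule on 3 (branches; this branch)]
7. ¬p1 → p1, 1   [¬□-rule on 4: fresh world 1, 0R1]
8. p1, 1   [→-rule on 7 (branches; this branch)]
9. □¬(¬p1 → p1), 2   [¬□-rule on 5: fresh world 2, 0R2]
10. ¬(¬p1 → p1), 0   [□-rule on 9 via 2R0]
11. ¬p1, 0   [¬→-rule on 10]
12. ¬(¬p1 → p1), 1   [□-rule on 9 via 2R1]
13. ¬p1, 1   [¬→-rule on 12]
Accessibility: 0R0, 0R1, 0R2, 1R0, 1R1, 1R2, 2R0, 2R1, 2R2
Branch closes: p1 and ¬p1 both at 1.
Every branch closes (one shown): unsatisfiable in S5.
S4-tableau for the formula:
1. ¬(¬□¬(¬p1 → p1) → □¬□¬(¬p1 → p1)) ∧ (¬p1 ∨ ¬p3), 0
2. ¬(¬□¬(¬p1 → p1) → □¬□¬(¬p1 → p1)), 0   [∧-rule on 1]
3. ¬p1 ∨ ¬p3, 0   [∧-rule on 1]
4. ¬□¬(¬p1 → p1), 0   [¬→-rule on 2]
5. ¬□¬□¬(¬p1 → p1), 0   [¬→-rule on 2]
6. ¬p3, 0   [∨-rule on 3 (branches; this branch)]
7. ¬p1 → p1, 1   [¬□-rule on 4: fresh world 1, 0R1]
8. p1, 1   [→-rule on 7 (branches; this branch)]
9. □¬(¬p1 → p1), 2   [¬□-rule on 5: fresh world 2, 0R2]
10. ¬(¬p1 → p1), 2   [□-rule on 9 via 2R2]
11. ¬p1, 2   [¬→-rule on 10]
Accessibility: 0R0, 0R1, 0R2, 1R1, 2R2
Complete open branch: satisfiable in S4, hence also in K, T (this S4-model is also a K-model and a T-model).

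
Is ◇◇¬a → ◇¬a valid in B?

Invalid (countermodel exists)

Tableau for the negation ¬(◇◇¬a → ◇¬a):
1. ¬(◇◇¬a → ◇¬a), u
2. ◇◇¬a, u
3. ¬◇¬a, u
4. a, u
5. ◇¬a, v
6. a, v
7. ¬a, w
Accessibility: uRu, uRv, vRu, vRv, vRw, wRv, wRw
The negation has an open branch (countermodel exists).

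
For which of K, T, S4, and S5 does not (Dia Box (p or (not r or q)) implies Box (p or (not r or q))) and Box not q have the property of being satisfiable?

K, T, S4

S5-tableau for the formula:
1. not (Dia Box (p or (not r or q)) implies Box (p or (not r or q))) and Box not q, w0
2. not (Dia Box (p or (not r or q)) implies Box (p or (not r or q))), w0
3. Box not q, w0
4. Dia Box (p or (not r or q)), w0
5. not Box (p or (not r or q)), w0
6. not q, w0
7. Box (p or (not r or q)), w1
8. not q, w1
9. p or (not r or q), w0
10. p or (not r or q), w1
11. not r or q, w0
12. not r or q, w1
13. not r, w0
14. not r, w1
15. not (p or (not r or q)), w2
16. not p, w2
17. not (not r or q), w2
18. r, w2
19. not q, w2
20. p or (not r or q), w2
21. not r or q, w2
22. q, w2
Accessibility: w0Rw0, w0Rw1, w0Rw2, w1Rw0, w1Rw1, w1Rw2, w2Rw0, w2Rw1, w2Rw2
Branch closes: q and not q both at w2.
Every branch closes (one shown): unsatisfiable in S5.
S4-tableau for the formula:
1. not (Dia Box (p or (not r or q)) implies Box (p or (not r or q))) and Box not q, w0
2. not (Dia Box (p or (not r or q)) implies Box (p or (not r or q))), w0
3. Box not q, w0
4. Dia Box (p or (not r or q)), w0
5. not Box (p or (not r or q)), w0
6. not q, w0
7. Box (p or (not r or q)), w1
8. not q, w1
9. p or (not r or q), w1
10. not r or q, w1
11. not r, w1
12. not (p or (not r or q)), w2
13. not p, w2
14. not (not r or q), w2
15. r, w2
16. not q, w2
Accessibility: w0Rw0, w0Rw1, w0Rw2, w1Rw1, w2Rw2
Complete open branch: satisfiable in S4, hence also in K, T (this S4-model is also a K-model and a T-model).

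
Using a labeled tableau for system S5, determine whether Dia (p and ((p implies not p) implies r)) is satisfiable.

Satisfiable

1. Dia (p and ((p implies not p) implies r)), u
2. p and ((p implies not p) implies r), v
3. p, v
4. (p implies not p) implies r, v
5. r, v
Accessibility: uRu, uRv, vRu, vRv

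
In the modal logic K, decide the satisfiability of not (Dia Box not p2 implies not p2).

Yes, satisfiable

1. not (Dia Box not p2 implies not p2), w0
2. Dia Box not p2, w0
3. p2, w0
4. Box not p2, w1
Accessibility: w0Rw1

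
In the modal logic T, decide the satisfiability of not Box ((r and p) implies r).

Unsatisfiable (every branch closes)

1. not Box ((r and p) implies r), 0
2. not ((r and p) implies r), 1   [neg-Box-rule on 1: fresh world 1, 0R1]
3. r and p, 1   [neg-implies-rule on 2]
4. not r, 1   [neg-implies-rule on 2]
5. r, 1   [and-rule on 3]
6. p, 1   [and-rule on 3]
Accessibility: 0R0, 0R1, 1R1
Branch closes: r and not r both at 1.
Every branch closes; the branch above is one of them.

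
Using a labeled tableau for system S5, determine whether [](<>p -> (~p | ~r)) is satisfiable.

Satisfiable (open branch found)

1. [](<>p -> (~p | ~r)), u
2. <>p -> (~p | ~r), u   [[]-rule on 1 via uRu]
3. ~p | ~r, u   [->-rule on 2 (branches; this branch)]
4. ~r, u   [|-rule on 3 (branches; this branch)]
Accessibility: uRu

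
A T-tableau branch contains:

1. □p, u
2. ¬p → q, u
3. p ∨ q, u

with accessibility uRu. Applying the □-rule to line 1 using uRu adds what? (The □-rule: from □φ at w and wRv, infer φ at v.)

p, u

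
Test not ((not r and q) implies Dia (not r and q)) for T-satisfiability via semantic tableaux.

No, unsatisfiable

1. not ((not r and q) implies Dia (not r and q)), w0
2. not r and q, w0
3. not Dia (not r and q), w0
4. not r, w0
5. q, w0
6. not (not r and q), w0
7. not q, w0
Accessibility: w0Rw0
Branch closes: q and not q both at w0.
Every branch closes; the branch above is one of them.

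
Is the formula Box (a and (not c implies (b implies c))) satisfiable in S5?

1. Box (a and (not c implies (b implies c))), u
2. a and (not c implies (b implies c)), u   [Box-rule on 1 via uRu]
3. a, u   [and-rule on 2]
4. not c implies (b implies c), u   [and-rule on 2]
5. b implies c, u   [implies-rule on 4 (branches; this branch)]
6. c, u   [implies-rule on 5 (branches; this branch)]
Accessibility: uRu

Yes, satisfiable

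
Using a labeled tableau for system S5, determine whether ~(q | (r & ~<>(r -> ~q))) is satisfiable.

Satisfiable (open branch found)

1. ~(q | (r & ~<>(r -> ~q))), w0
2. ~q, w0
3. ~(r & ~<>(r -> ~q)), w0
4. <>(r -> ~q), w0
5. r -> ~q, w1
6. ~q, w1
Accessibility: w0Rw0, w0Rw1, w1Rw0, w1Rw1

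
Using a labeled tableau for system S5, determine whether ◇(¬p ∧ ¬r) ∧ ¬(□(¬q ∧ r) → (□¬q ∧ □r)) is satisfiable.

Unsatisfiable (every branch closes)

1. ◇(¬p ∧ ¬r) ∧ ¬(□(¬q ∧ r) → (□¬q ∧ □r)), w0
2. ◇(¬p ∧ ¬r), w0
3. ¬(□(¬q ∧ r) → (□¬q ∧ □r)), w0
4. □(¬q ∧ r), w0
5. ¬(□¬q ∧ □r), w0
6. ¬q ∧ r, w0
7. ¬q, w0
8. r, w0
9. ¬□r, w0
10. ¬p ∧ ¬r, w1
11. ¬p, w1
12. ¬r, w1
13. ¬q ∧ r, w1
14. ¬q, w1
15. r, w1
Accessibility: w0Rw0, w0Rw1, w1Rw0, w1Rw1
Branch closes: r and ¬r both at w1.
Every branch closes; the branch above is one of them.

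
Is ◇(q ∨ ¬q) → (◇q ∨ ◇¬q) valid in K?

Valid

Tableau for the negation ¬(◇(q ∨ ¬q) → (◇q ∨ ◇¬q)):
1. ¬(◇(q ∨ ¬q) → (◇q ∨ ◇¬q)), w0
2. ◇(q ∨ ¬q), w0
3. ¬(◇q ∨ ◇¬q), w0
4. ¬◇q, w0
5. ¬◇¬q, w0
6. q ∨ ¬q, w1
7. ¬q, w1
8. q, w1
Accessibility: w0Rw1
Branch closes: q and ¬q both at w1.
All branches of the negation close; one closing branch shown above.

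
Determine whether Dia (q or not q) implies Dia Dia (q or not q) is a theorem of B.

Valid in B

Tableau for the negation not (Dia (q or not q) implies Dia Dia (q or not q)):
1. not (Dia (q or not q) implies Dia Dia (q or not q)), 0
2. Dia (q or not q), 0   [neg-implies-rule on 1]
3. not Dia Dia (q or not q), 0   [neg-implies-rule on 1]
4. not Dia (q or not q), 0   [neg-Dia-rule on 3 via 0R0]
5. not (q or not q), 0   [neg-Dia-rule on 4 via 0R0]
6. not q, 0   [neg-or-rule on 5]
7. q, 0   [neg-or-rule on 5]
Accessibility: 0R0
Branch closes: q and not q both at 0.
All branches of the negation close; one closing branch shown above.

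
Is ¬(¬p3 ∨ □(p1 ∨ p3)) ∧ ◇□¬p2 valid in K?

Not valid

Tableau for the negation ¬(¬(¬p3 ∨ □(p1 ∨ p3)) ∧ ◇□¬p2):
1. ¬(¬(¬p3 ∨ □(p1 ∨ p3)) ∧ ◇□¬p2), 0
2. ¬◇□¬p2, 0
The negation has an open branch (countermodel exists).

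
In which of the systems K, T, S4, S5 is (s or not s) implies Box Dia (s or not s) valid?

T, S4, S5

T-tableau for the negation not ((s or not s) implies Box Dia (s or not s)):
1. not ((s or not s) implies Box Dia (s or not s)), w0
2. s or not s, w0   [neg-implies-rule on 1]
3. not Box Dia (s or not s), w0   [neg-implies-rule on 1]
4. not s, w0   [or-rule on 2 (branches; this branch)]
5. not Dia (s or not s), w1   [neg-Box-rule on 3: fresh world w1, w0Rw1]
6. not (s or not s), w1   [neg-Dia-rule on 5 via w1Rw1]
7. not s, w1   [neg-or-rule on 6]
8. s, w1   [neg-or-rule on 6]
Accessibility: w0Rw0, w0Rw1, w1Rw1
Branch closes: s and not s both at w1.
Every branch closes (one shown): valid in T, hence also in S4, S5 (every theorem of T is a theorem of S4 and S5).
K-tableau for the negation not ((s or not s) implies Box Dia (s or not s)):
1. not ((s or not s) implies Box Dia (s or not s)), w0
2. s or not s, w0   [neg-implies-rule on 1]
3. not Box Dia (s or not s), w0   [neg-implies-rule on 1]
4. not s, w0   [or-rule on 2 (branches; this branch)]
5. not Dia (s or not s), w1   [neg-Box-rule on 3: fresh world w1, w0Rw1]
Accessibility: w0Rw1
Complete open branch: countermodel on a K-frame, so not valid in K.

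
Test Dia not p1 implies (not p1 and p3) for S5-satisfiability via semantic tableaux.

1. Dia not p1 implies (not p1 and p3), u
2. not p1 and p3, u
3. not p1, u
4. p3, u
Accessibility: uRu

Yes, satisfiable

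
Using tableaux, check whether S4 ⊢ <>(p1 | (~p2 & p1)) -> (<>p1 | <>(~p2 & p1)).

Tableau for the negation ~(<>(p1 | (~p2 & p1)) -> (<>p1 | <>(~p2 & p1))):
1. ~(<>(p1 | (~p2 & p1)) -> (<>p1 | <>(~p2 & p1))), w0
2. <>(p1 | (~p2 & p1)), w0   [~->-rule on 1]
3. ~(<>p1 | <>(~p2 & p1)), w0   [~->-rule on 1]
4. ~<>p1, w0   [~|-rule on 3]
5. ~<>(~p2 & p1), w0   [~|-rule on 3]
6. ~p1, w0   [~<>-rule on 4 via w0Rw0]
7. ~(~p2 & p1), w0   [~<>-rule on 5 via w0Rw0]
8. p1 | (~p2 & p1), w1   [<>-rule on 2: fresh world w1, w0Rw1]
9. ~p1, w1   [~<>-rule on 4 via w0Rw1]
10. ~(~p2 & p1), w1   [~<>-rule on 5 via w0Rw1]
11. ~p2 & p1, w1   [|-rule on 8 (branches; this branch)]
12. ~p2, w1   [&-rule on 11]
13. p1, w1   [&-rule on 11]
Accessibility: w0Rw0, w0Rw1, w1Rw1
Branch closes: p1 and ~p1 both at w1.
Every branch of the negation's tableau closes; the branch above is one of them.

Valid in S4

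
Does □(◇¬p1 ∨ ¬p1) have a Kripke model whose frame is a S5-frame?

Satisfiable (open branch found)

1. □(◇¬p1 ∨ ¬p1), w0
2. ◇¬p1 ∨ ¬p1, w0
3. ¬p1, w0
Accessibility: w0Rw0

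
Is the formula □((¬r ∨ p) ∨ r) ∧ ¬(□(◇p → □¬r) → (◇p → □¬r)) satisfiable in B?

Unsatisfiable

1. □((¬r ∨ p) ∨ r) ∧ ¬(□(◇p → □¬r) → (◇p → □¬r)), 0
2. □((¬r ∨ p) ∨ r), 0
3. ¬(□(◇p → □¬r) → (◇p → □¬r)), 0
4. □(◇p → □¬r), 0
5. ¬(◇p → □¬r), 0
6. ◇p, 0
7. ¬□¬r, 0
8. (¬r ∨ p) ∨ r, 0
9. ◇p → □¬r, 0
10. ¬r ∨ p, 0
11. □¬r, 0
12. ¬r, 0
13. p, 0
14. p, 1
15. (¬r ∨ p) ∨ r, 1
16. ◇p → □¬r, 1
17. ¬r, 1
18. ¬r ∨ p, 1
19. □¬r, 1
20. r, 2
21. (¬r ∨ p) ∨ r, 2
22. ◇p → □¬r, 2
23. ¬r, 2
Accessibility: 0R0, 0R1, 0R2, 1R0, 1R1, 2R0, 2R2
Branch closes: r and ¬r both at 2.
(One branch shown.) All branches close.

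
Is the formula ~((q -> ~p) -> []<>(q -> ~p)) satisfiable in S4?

1. ~((q -> ~p) -> []<>(q -> ~p)), 0
2. q -> ~p, 0
3. ~[]<>(q -> ~p), 0
4. ~p, 0
5. ~<>(q -> ~p), 1
6. ~(q -> ~p), 1
7. q, 1
8. p, 1
Accessibility: 0R0, 0R1, 1R1

Satisfiable (open branch found)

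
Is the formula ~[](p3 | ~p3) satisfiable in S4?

Unsatisfiable (every branch closes)

1. ~[](p3 | ~p3), u
2. ~(p3 | ~p3), v   [~[]-rule on 1: fresh world v, uRv]
3. ~p3, v   [~|-rule on 2]
4. p3, v   [~|-rule on 2]
Accessibility: uRu, uRv, vRv
Branch closes: p3 and ~p3 both at v.
Every branch closes; the branch above is one of them.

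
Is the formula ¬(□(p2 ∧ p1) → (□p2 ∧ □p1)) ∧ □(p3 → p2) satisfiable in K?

Unsatisfiable

1. ¬(□(p2 ∧ p1) → (□p2 ∧ □p1)) ∧ □(p3 → p2), w0
2. ¬(□(p2 ∧ p1) → (□p2 ∧ □p1)), w0   [∧-rule on 1]
3. □(p3 → p2), w0   [∧-rule on 1]
4. □(p2 ∧ p1), w0   [¬→-rule on 2]
5. ¬(□p2 ∧ □p1), w0   [¬→-rule on 2]
6. ¬□p1, w0   [¬∧-rule on 5 (branches; this branch)]
7. ¬p1, w1   [¬□-rule on 6: fresh world w1, w0Rw1]
8. p3 → p2, w1   [□-rule on 3 via w0Rw1]
9. p2 ∧ p1, w1   [□-rule on 4 via w0Rw1]
10. p2, w1   [∧-rule on 9]
11. p1, w1   [∧-rule on 9]
Accessibility: w0Rw1
Branch closes: p1 and ¬p1 both at w1.
(One branch shown.) All branches close.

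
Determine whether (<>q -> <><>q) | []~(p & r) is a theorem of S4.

Valid

Tableau for the negation ~((<>q -> <><>q) | []~(p & r)):
1. ~((<>q -> <><>q) | []~(p & r)), 0
2. ~(<>q -> <><>q), 0   [~|-rule on 1]
3. ~[]~(p & r), 0   [~|-rule on 1]
4. <>q, 0   [~->-rule on 2]
5. ~<><>q, 0   [~->-rule on 2]
6. ~<>q, 0   [~<>-rule on 5 via 0R0]
7. ~q, 0   [~<>-rule on 6 via 0R0]
8. p & r, 1   [~[]-rule on 3: fresh world 1, 0R1]
9. p, 1   [&-rule on 8]
10. r, 1   [&-rule on 8]
11. ~<>q, 1   [~<>-rule on 5 via 0R1]
12. ~q, 1   [~<>-rule on 6 via 0R1]
13. q, 2   [<>-rule on 4: fresh world 2, 0R2]
14. ~<>q, 2   [~<>-rule on 5 via 0R2]
15. ~q, 2   [~<>-rule on 6 via 0R2]
Accessibility: 0R0, 0R1, 0R2, 1R1, 2R2
Branch closes: q and ~q both at 2.
All branches of the negation close; one closing branch shown above.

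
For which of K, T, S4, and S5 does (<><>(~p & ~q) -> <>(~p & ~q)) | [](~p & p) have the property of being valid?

T-tableau for the negation ~((<><>(~p & ~q) -> <>(~p & ~q)) | [](~p & p)):
1. ~((<><>(~p & ~q) -> <>(~p & ~q)) | [](~p & p)), w0
2. ~(<><>(~p & ~q) -> <>(~p & ~q)), w0
3. ~[](~p & p), w0
4. <><>(~p & ~q), w0
5. ~<>(~p & ~q), w0
6. ~(~p & ~q), w0
7. q, w0
8. ~(~p & p), w1
9. ~(~p & ~q), w1
10. ~p, w1
11. q, w1
12. <>(~p & ~q), w2
13. ~(~p & ~q), w2
14. q, w2
15. ~p & ~q, w3
16. ~p, w3
17. ~q, w3
Accessibility: w0Rw0, w0Rw1, w0Rw2, w1Rw1, w2Rw2, w2Rw3, w3Rw3
Complete open branch: countermodel on a T-frame, so not valid in T, nor in K (the same frame is also a K-frame).
S4-tableau for the negation ~((<><>(~p & ~q) -> <>(~p & ~q)) | [](~p & p)):
1. ~((<><>(~p & ~q) -> <>(~p & ~q)) | [](~p & p)), w0
2. ~(<><>(~p & ~q) -> <>(~p & ~q)), w0
3. ~[](~p & p), w0
4. <><>(~p & ~q), w0
5. ~<>(~p & ~q), w0
6. ~(~p & ~q), w0
7. q, w0
8. ~(~p & p), w1
9. ~(~p & ~q), w1
10. ~p, w1
11. q, w1
12. <>(~p & ~q), w2
13. ~(~p & ~q), w2
14. q, w2
15. ~p & ~q, w3
16. ~p, w3
17. ~q, w3
18. ~(~p & ~q), w3
19. q, w3
Accessibility: w0Rw0, w0Rw1, w0Rw2, w0Rw3, w1Rw1, w2Rw2, w2Rw3, w3Rw3
Branch closes: q and ~q both at w3.
Every branch closes (one shown): valid in S4, hence also in S5 (every theorem of S4 is a theorem of S5).

S4, S5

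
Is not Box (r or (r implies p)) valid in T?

Tableau for the negation Box (r or (r implies p)):
1. Box (r or (r implies p)), w0
2. r or (r implies p), w0
3. r implies p, w0
4. p, w0
Accessibility: w0Rw0
The negation has an open branch (countermodel exists).

Invalid (countermodel exists)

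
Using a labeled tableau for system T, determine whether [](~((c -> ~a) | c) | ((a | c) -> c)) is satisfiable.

Yes, satisfiable

1. [](~((c -> ~a) | c) | ((a | c) -> c)), u
2. ~((c -> ~a) | c) | ((a | c) -> c), u   [[]-rule on 1 via uRu]
3. (a | c) -> c, u   [|-rule on 2 (branches; this branch)]
4. c, u   [->-rule on 3 (branches; this branch)]
Accessibility: uRu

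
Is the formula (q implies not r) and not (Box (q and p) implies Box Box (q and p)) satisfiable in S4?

1. (q implies not r) and not (Box (q and p) implies Box Box (q and p)), u
2. q implies not r, u   [and-rule on 1]
3. not (Box (q and p) implies Box Box (q and p)), u   [and-rule on 1]
4. Box (q and p), u   [neg-implies-rule on 3]
5. not Box Box (q and p), u   [neg-implies-rule on 3]
6. q and p, u   [Box-rule on 4 via uRu]
7. q, u   [and-rule on 6]
8. p, u   [and-rule on 6]
9. not r, u   [implies-rule on 2 (branches; this branch)]
10. not Box (q and p), v   [neg-Box-rule on 5: fresh world v, uRv]
11. q and p, v   [Box-rule on 4 via uRv]
12. q, v   [and-rule on 11]
13. p, v   [and-rule on 11]
14. not (q and p), w   [neg-Box-rule on 10: fresh world w, vRw]
15. q and p, w   [Box-rule on 4 via uRw]
16. q, w   [and-rule on 15]
17. p, w   [and-rule on 15]
18. not p, w   [neg-and-rule on 14 (branches; this branch)]
Accessibility: uRu, uRv, uRw, vRv, vRw, wRw
Branch closes: p and not p both at w.
(One branch shown.) All branches close.

Unsatisfiable (every branch closes)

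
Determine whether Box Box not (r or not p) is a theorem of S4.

Not valid

Tableau for the negation not Box Box not (r or not p):
1. not Box Box not (r or not p), 0
2. not Box not (r or not p), 1   [neg-Box-rule on 1: fresh world 1, 0R1]
3. r or not p, 2   [neg-Box-rule on 2: fresh world 2, 1R2]
4. not p, 2   [or-rule on 3 (branches; this branch)]
Accessibility: 0R0, 0R1, 0R2, 1R1, 1R2, 2R2
The negation has an open branch (countermodel exists).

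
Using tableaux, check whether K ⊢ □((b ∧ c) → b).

Yes, valid

Tableau for the negation ¬□((b ∧ c) → b):
1. ¬□((b ∧ c) → b), 0
2. ¬((b ∧ c) → b), 1
3. b ∧ c, 1
4. ¬b, 1
5. b, 1
6. c, 1
Accessibility: 0R1
Branch closes: b and ¬b both at 1.
Every branch of the negation's tableau closes; the branch above is one of them.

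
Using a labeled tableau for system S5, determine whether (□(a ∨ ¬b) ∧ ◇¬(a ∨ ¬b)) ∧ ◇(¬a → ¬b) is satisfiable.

1. (□(a ∨ ¬b) ∧ ◇¬(a ∨ ¬b)) ∧ ◇(¬a → ¬b), w0
2. □(a ∨ ¬b) ∧ ◇¬(a ∨ ¬b), w0
3. ◇(¬a → ¬b), w0
4. □(a ∨ ¬b), w0
5. ◇¬(a ∨ ¬b), w0
6. a ∨ ¬b, w0
7. ¬b, w0
8. ¬a → ¬b, w1
9. a ∨ ¬b, w1
10. ¬b, w1
11. ¬(a ∨ ¬b), w2
12. ¬a, w2
13. b, w2
14. a ∨ ¬b, w2
15. ¬b, w2
Accessibility: w0Rw0, w0Rw1, w0Rw2, w1Rw0, w1Rw1, w1Rw2, w2Rw0, w2Rw1, w2Rw2
Branch closes: b and ¬b both at w2.
Every branch closes; the branch above is one of them.

No, unsatisfiable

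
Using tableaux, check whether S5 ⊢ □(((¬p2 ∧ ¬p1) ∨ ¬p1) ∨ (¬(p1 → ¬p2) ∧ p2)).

Invalid (countermodel exists)

Tableau for the negation ¬□(((¬p2 ∧ ¬p1) ∨ ¬p1) ∨ (¬(p1 → ¬p2) ∧ p2)):
1. ¬□(((¬p2 ∧ ¬p1) ∨ ¬p1) ∨ (¬(p1 → ¬p2) ∧ p2)), u
2. ¬(((¬p2 ∧ ¬p1) ∨ ¬p1) ∨ (¬(p1 → ¬p2) ∧ p2)), v
3. ¬((¬p2 ∧ ¬p1) ∨ ¬p1), v
4. ¬(¬(p1 → ¬p2) ∧ p2), v
5. ¬(¬p2 ∧ ¬p1), v
6. p1, v
7. ¬p2, v
Accessibility: uRu, uRv, vRu, vRv
The negation has an open branch (countermodel exists).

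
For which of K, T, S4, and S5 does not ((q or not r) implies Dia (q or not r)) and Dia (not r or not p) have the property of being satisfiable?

K

K-tableau for the formula:
1. not ((q or not r) implies Dia (q or not r)) and Dia (not r or not p), 0
2. not ((q or not r) implies Dia (q or not r)), 0   [and-rule on 1]
3. Dia (not r or not p), 0   [and-rule on 1]
4. q or not r, 0   [neg-implies-rule on 2]
5. not Dia (q or not r), 0   [neg-implies-rule on 2]
6. not r, 0   [or-rule on 4 (branches; this branch)]
7. not r or not p, 1   [Dia-rule on 3: fresh world 1, 0R1]
8. not (q or not r), 1   [neg-Dia-rule on 5 via 0R1]
9. not q, 1   [neg-or-rule on 8]
10. r, 1   [neg-or-rule on 8]
11. not p, 1   [or-rule on 7 (branches; this branch)]
Accessibility: 0R1
Complete open branch: satisfiable in K.
T-tableau for the formula:
1. not ((q or not r) implies Dia (q or not r)) and Dia (not r or not p), 0
2. not ((q or not r) implies Dia (q or not r)), 0   [and-rule on 1]
3. Dia (not r or not p), 0   [and-rule on 1]
4. q or not r, 0   [neg-implies-rule on 2]
5. not Dia (q or not r), 0   [neg-implies-rule on 2]
6. not (q or not r), 0   [neg-Dia-rule on 5 via 0R0]
7. not q, 0   [neg-or-rule on 6]
8. r, 0   [neg-or-rule on 6]
9. not r, 0   [or-rule on 4 (branches; this branch)]
Accessibility: 0R0
Branch closes: r and not r both at 0.
Every branch closes (one shown): unsatisfiable in T, hence also in S4, S5 (every S4/S5-frame is a T-frame).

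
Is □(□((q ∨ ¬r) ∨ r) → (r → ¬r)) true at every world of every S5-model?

Tableau for the negation ¬□(□((q ∨ ¬r) ∨ r) → (r → ¬r)):
1. ¬□(□((q ∨ ¬r) ∨ r) → (r → ¬r)), w0
2. ¬(□((q ∨ ¬r) ∨ r) → (r → ¬r)), w1
3. □((q ∨ ¬r) ∨ r), w1
4. ¬(r → ¬r), w1
5. r, w1
6. (q ∨ ¬r) ∨ r, w0
7. (q ∨ ¬r) ∨ r, w1
8. r, w0
Accessibility: w0Rw0, w0Rw1, w1Rw0, w1Rw1
The negation has an open branch (countermodel exists).

Invalid (countermodel exists)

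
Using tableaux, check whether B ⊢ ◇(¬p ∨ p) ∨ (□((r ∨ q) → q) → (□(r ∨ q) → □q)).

Tableau for the negation ¬(◇(¬p ∨ p) ∨ (□((r ∨ q) → q) → (□(r ∨ q) → □q))):
1. ¬(◇(¬p ∨ p) ∨ (□((r ∨ q) → q) → (□(r ∨ q) → □q))), w0
2. ¬◇(¬p ∨ p), w0
3. ¬(□((r ∨ q) → q) → (□(r ∨ q) → □q)), w0
4. □((r ∨ q) → q), w0
5. ¬(□(r ∨ q) → □q), w0
6. □(r ∨ q), w0
7. ¬□q, w0
8. ¬(¬p ∨ p), w0
9. p, w0
10. ¬p, w0
Accessibility: w0Rw0
Branch closes: p and ¬p both at w0.
Every branch of the negation's tableau closes; the branch above is one of them.

Yes, valid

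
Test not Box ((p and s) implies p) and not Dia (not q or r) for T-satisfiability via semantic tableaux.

Unsatisfiable

1. not Box ((p and s) implies p) and not Dia (not q or r), u
2. not Box ((p and s) implies p), u
3. not Dia (not q or r), u
4. not (not q or r), u
5. q, u
6. not r, u
7. not ((p and s) implies p), v
8. p and s, v
9. not p, v
10. p, v
11. s, v
Accessibility: uRu, uRv, vRv
Branch closes: p and not p both at v.
(One branch shown.) All branches close.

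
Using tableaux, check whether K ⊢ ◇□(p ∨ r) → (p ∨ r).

Tableau for the negation ¬(◇□(p ∨ r) → (p ∨ r)):
1. ¬(◇□(p ∨ r) → (p ∨ r)), u
2. ◇□(p ∨ r), u
3. ¬(p ∨ r), u
4. ¬p, u
5. ¬r, u
6. □(p ∨ r), v
Accessibility: uRv
The negation has an open branch (countermodel exists).

Invalid (countermodel exists)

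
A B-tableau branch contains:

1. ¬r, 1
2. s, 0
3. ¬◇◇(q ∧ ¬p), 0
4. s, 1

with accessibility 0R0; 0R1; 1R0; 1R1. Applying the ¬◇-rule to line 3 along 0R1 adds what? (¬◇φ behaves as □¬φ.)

¬◇(q ∧ ¬p), 1

¬◇φ behaves as □¬φ: propagate the negated body to each accessible world.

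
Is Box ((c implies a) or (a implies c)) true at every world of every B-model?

Yes, valid

Tableau for the negation not Box ((c implies a) or (a implies c)):
1. not Box ((c implies a) or (a implies c)), 0
2. not ((c implies a) or (a implies c)), 1
3. not (c implies a), 1
4. not (a implies c), 1
5. c, 1
6. not a, 1
7. a, 1
8. not c, 1
Accessibility: 0R0, 0R1, 1R0, 1R1
Branch closes: a and not a both at 1.
All branches of the negation close; one closing branch shown above.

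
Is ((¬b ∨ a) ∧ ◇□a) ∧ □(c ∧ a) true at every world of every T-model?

Not valid

Tableau for the negation ¬(((¬b ∨ a) ∧ ◇□a) ∧ □(c ∧ a)):
1. ¬(((¬b ∨ a) ∧ ◇□a) ∧ □(c ∧ a)), w0
2. ¬□(c ∧ a), w0
3. ¬(c ∧ a), w1
4. ¬a, w1
Accessibility: w0Rw0, w0Rw1, w1Rw1
The negation has an open branch (countermodel exists).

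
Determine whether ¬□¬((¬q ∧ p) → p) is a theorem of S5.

Yes, valid

Tableau for the negation □¬((¬q ∧ p) → p):
1. □¬((¬q ∧ p) → p), 0
2. ¬((¬q ∧ p) → p), 0
3. ¬q ∧ p, 0
4. ¬p, 0
5. ¬q, 0
6. p, 0
Accessibility: 0R0
Branch closes: p and ¬p both at 0.
Every branch of the negation's tableau closes; the branch above is one of them.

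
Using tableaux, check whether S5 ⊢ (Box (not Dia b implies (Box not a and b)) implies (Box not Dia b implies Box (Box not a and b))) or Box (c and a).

Yes, valid

Tableau for the negation not ((Box (not Dia b implies (Box not a and b)) implies (Box not Dia b implies Box (Box not a and b))) or Box (c and a)):
1. not ((Box (not Dia b implies (Box not a and b)) implies (Box not Dia b implies Box (Box not a and b))) or Box (c and a)), u
2. not (Box (not Dia b implies (Box not a and b)) implies (Box not Dia b implies Box (Box not a and b))), u
3. not Box (c and a), u
4. Box (not Dia b implies (Box not a and b)), u
5. not (Box not Dia b implies Box (Box not a and b)), u
6. Box not Dia b, u
7. not Box (Box not a and b), u
8. not Dia b implies (Box not a and b), u
9. not Dia b, u
10. not b, u
11. Dia b, u
12. not (c and a), v
13. not Dia b implies (Box not a and b), v
14. not Dia b, v
15. not b, v
16. not a, v
17. Dia b, v
18. not (Box not a and b), w
19. not Dia b implies (Box not a and b), w
20. not Dia b, w
21. not b, w
22. Dia b, w
23. b, x
24. not Dia b implies (Box not a and b), x
25. not Dia b, x
26. not b, x
Accessibility: uRu, uRv, uRw, uRx, vRu, vRv, vRw, vRx, wRu, wRv, wRw, wRx, xRu, xRv, xRw, xRx
Branch closes: b and not b both at x.
Every branch of the negation's tableau closes; the branch above is one of them.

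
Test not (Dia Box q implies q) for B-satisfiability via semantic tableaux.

No, unsatisfiable

1. not (Dia Box q implies q), w0
2. Dia Box q, w0
3. not q, w0
4. Box q, w1
5. q, w0
Accessibility: w0Rw0, w0Rw1, w1Rw0, w1Rw1
Branch closes: q and not q both at w0.
Every branch closes; the branch above is one of them.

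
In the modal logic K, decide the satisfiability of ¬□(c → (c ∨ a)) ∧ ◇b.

No, unsatisfiable

1. ¬□(c → (c ∨ a)) ∧ ◇b, w0
2. ¬□(c → (c ∨ a)), w0
3. ◇b, w0
4. ¬(c → (c ∨ a)), w1
5. c, w1
6. ¬(c ∨ a), w1
7. ¬c, w1
8. ¬a, w1
Accessibility: w0Rw1
Branch closes: c and ¬c both at w1.
Every branch closes; the branch above is one of them.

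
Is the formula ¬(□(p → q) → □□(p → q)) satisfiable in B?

1. ¬(□(p → q) → □□(p → q)), 0
2. □(p → q), 0
3. ¬□□(p → q), 0
4. p → q, 0
5. q, 0
6. ¬□(p → q), 1
7. p → q, 1
8. q, 1
9. ¬(p → q), 2
10. p, 2
11. ¬q, 2
Accessibility: 0R0, 0R1, 1R0, 1R1, 1R2, 2R1, 2R2

Yes, satisfiable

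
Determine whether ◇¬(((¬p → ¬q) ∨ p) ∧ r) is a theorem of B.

Tableau for the negation ¬◇¬(((¬p → ¬q) ∨ p) ∧ r):
1. ¬◇¬(((¬p → ¬q) ∨ p) ∧ r), u
2. ((¬p → ¬q) ∨ p) ∧ r, u
3. (¬p → ¬q) ∨ p, u
4. r, u
5. p, u
Accessibility: uRu
The negation has an open branch (countermodel exists).

No, not valid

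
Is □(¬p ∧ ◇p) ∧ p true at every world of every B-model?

Tableau for the negation ¬(□(¬p ∧ ◇p) ∧ p):
1. ¬(□(¬p ∧ ◇p) ∧ p), u
2. ¬p, u
Accessibility: uRu
The negation has an open branch (countermodel exists).

Not valid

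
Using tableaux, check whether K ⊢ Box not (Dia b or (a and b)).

Tableau for the negation not Box not (Dia b or (a and b)):
1. not Box not (Dia b or (a and b)), 0
2. Dia b or (a and b), 1
3. a and b, 1
4. a, 1
5. b, 1
Accessibility: 0R1
The negation has an open branch (countermodel exists).

Invalid (countermodel exists)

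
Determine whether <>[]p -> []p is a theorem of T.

Tableau for the negation ~(<>[]p -> []p):
1. ~(<>[]p -> []p), 0
2. <>[]p, 0
3. ~[]p, 0
4. []p, 1
5. p, 1
6. ~p, 2
Accessibility: 0R0, 0R1, 0R2, 1R1, 2R2
The negation has an open branch (countermodel exists).

Not valid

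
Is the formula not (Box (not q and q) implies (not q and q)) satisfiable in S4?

Unsatisfiable

1. not (Box (not q and q) implies (not q and q)), w0
2. Box (not q and q), w0   [neg-implies-rule on 1]
3. not (not q and q), w0   [neg-implies-rule on 1]
4. not q and q, w0   [Box-rule on 2 via w0Rw0]
5. not q, w0   [and-rule on 4]
6. q, w0   [and-rule on 4]
Accessibility: w0Rw0
Branch closes: q and not q both at w0.
All branches of the tableau close; one closing branch shown above.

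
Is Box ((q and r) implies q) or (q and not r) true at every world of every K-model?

Tableau for the negation not (Box ((q and r) implies q) or (q and not r)):
1. not (Box ((q and r) implies q) or (q and not r)), 0
2. not Box ((q and r) implies q), 0
3. not (q and not r), 0
4. r, 0
5. not ((q and r) implies q), 1
6. q and r, 1
7. not q, 1
8. q, 1
9. r, 1
Accessibility: 0R1
Branch closes: q and not q both at 1.
All branches of the negation close; one closing branch shown above.

Valid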